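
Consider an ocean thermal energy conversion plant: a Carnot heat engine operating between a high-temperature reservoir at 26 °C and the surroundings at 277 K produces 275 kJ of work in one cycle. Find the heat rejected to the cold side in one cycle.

Q_C ≈ 3439 kJ

T_H = 26 °C → 26 + 273.15 = 299.15 K.
The Carnot efficiency is η = 1 − T_C/T_H = 1 − 277.00/299.15 = 0.0740.
Since Q_C/Q_H = T_C/T_H and Q_H = W/η, Q_C = W·T_C/(T_H − T_C) = 275 × 277.00/22.15 = 3439 kJ.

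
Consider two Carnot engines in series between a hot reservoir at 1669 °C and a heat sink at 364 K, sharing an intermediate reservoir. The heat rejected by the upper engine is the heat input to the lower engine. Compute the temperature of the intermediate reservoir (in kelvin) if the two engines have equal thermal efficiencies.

T_H = 1669 °C → 1669 + 273.15 = 1942.15 K.
Equal efficiencies require 1 − T_m/T_H = 1 − T_C/T_m, i.e. T_m/T_H = T_C/T_m, so T_m = √(T_H·T_C) = √(1942.15 × 364.00) = 841 K.

T_m ≈ 841 K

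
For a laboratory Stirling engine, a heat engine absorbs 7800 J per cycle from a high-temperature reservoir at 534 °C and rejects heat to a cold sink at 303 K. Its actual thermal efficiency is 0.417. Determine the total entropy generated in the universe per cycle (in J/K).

T_H = 534 °C → 534 + 273.15 = 807.15 K.
W = η·Q_H = 0.417 × 7800 = 3253 J, so Q_C = Q_H − W = 4547 J.
Entropy balance on the reservoirs: −Q_H/T_H = -9.664 J/K, +Q_C/T_C = 15.01 J/K.
ΔS_univ = −Q_H/T_H + Q_C/T_C = 5.34 J/K (> 0, since η = 0.417 < η_Carnot = 0.625).

ΔS_univ ≈ 5.34 J/K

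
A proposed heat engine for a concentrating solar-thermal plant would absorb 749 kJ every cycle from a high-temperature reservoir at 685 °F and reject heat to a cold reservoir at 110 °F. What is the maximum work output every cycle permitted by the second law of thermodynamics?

W_max ≈ 376 kJ

T_H = 685 °F → (685 − 32) × 5/9 = 362.78 °C = 635.93 K.
T_C = 110 °F → (110 − 32) × 5/9 = 43.33 °C = 316.48 K.
No engine can exceed the Carnot limit: η_max = 1 − T_C/T_H = 1 − 316.48/635.93 = 0.5023.
W_max = η_max · Q_H = 0.5023 × 749 = 376 kJ.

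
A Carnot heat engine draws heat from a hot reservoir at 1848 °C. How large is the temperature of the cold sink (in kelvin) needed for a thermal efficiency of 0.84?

T_C ≈ 339.4 K

T_H = 1848 °C → 1848 + 273.15 = 2121.15 K.
From η = 1 − T_C/T_H, T_C = T_H·(1 − η) = 2121.15 × (1 − 0.84) = 339.4 K.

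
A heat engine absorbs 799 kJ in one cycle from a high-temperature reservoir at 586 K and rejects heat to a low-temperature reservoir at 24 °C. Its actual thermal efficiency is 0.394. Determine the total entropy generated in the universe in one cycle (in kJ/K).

T_C = 24 °C → 24 + 273.15 = 297.15 K.
W = η·Q_H = 0.394 × 799 = 314.8 kJ, so Q_C = Q_H − W = 484.2 kJ.
Entropy balance on the reservoirs: −Q_H/T_H = -1.363 kJ/K, +Q_C/T_C = 1.629 kJ/K.
ΔS_univ = −Q_H/T_H + Q_C/T_C = 0.266 kJ/K (> 0, since η = 0.394 < η_Carnot = 0.493).

ΔS_univ ≈ 0.266 kJ/K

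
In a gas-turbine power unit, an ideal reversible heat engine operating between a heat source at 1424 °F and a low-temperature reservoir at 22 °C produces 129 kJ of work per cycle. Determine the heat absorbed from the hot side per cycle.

Q_H ≈ 180 kJ

T_H = 1424 °F → (1424 − 32) × 5/9 = 773.33 °C = 1046.48 K.
T_C = 22 °C → 22 + 273.15 = 295.15 K.
The Carnot efficiency is η = 1 − T_C/T_H = 1 − 295.15/1046.48 = 0.7180.
Q_H = W/η = 129/0.7180 = 180 kJ.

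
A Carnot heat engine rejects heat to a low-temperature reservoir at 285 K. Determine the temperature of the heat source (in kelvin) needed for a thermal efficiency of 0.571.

From η = 1 − T_C/T_H, solving for T_H gives T_H = T_C/(1 − η) = 285.00/(1 − 0.571) = 664.3 K.

T_H ≈ 664.3 K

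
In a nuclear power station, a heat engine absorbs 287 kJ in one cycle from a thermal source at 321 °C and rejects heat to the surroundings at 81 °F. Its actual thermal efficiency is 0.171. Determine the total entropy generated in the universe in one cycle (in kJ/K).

ΔS_univ ≈ 0.309 kJ/K

T_H = 321 °C → 321 + 273.15 = 594.15 K.
T_C = 81 °F → (81 − 32) × 5/9 = 27.22 °C = 300.37 K.
W = η·Q_H = 0.171 × 287 = 49.08 kJ, so Q_C = Q_H − W = 237.9 kJ.
Reservoir entropy changes: ΔS_H = −Q_H/T_H = −287/594.15 = -0.4830 kJ/K and ΔS_C = +Q_C/T_C = 237.9/300.37 = 0.7921 kJ/K.
ΔS_univ = −Q_H/T_H + Q_C/T_C = 0.309 kJ/K (> 0, since η = 0.171 < η_Carnot = 0.494).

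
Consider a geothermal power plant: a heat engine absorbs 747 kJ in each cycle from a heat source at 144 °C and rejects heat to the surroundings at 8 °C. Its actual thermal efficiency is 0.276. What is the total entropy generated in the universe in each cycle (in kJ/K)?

ΔS_univ ≈ 0.133 kJ/K

T_H = 144 °C → 144 + 273.15 = 417.15 K.
T_C = 8 °C → 8 + 273.15 = 281.15 K.
W = η·Q_H = 0.276 × 747 = 206.2 kJ, so Q_C = Q_H − W = 540.8 kJ.
Entropy balance on the reservoirs: −Q_H/T_H = -1.791 kJ/K, +Q_C/T_C = 1.924 kJ/K.
ΔS_univ = −Q_H/T_H + Q_C/T_C = 0.133 kJ/K (> 0, since η = 0.276 < η_Carnot = 0.326).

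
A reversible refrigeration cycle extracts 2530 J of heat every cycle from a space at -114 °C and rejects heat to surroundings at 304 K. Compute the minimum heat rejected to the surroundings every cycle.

Q_H ≈ 4833 J

T_C = -114 °C → -114 + 273.15 = 159.15 K.
For a reversible cycle Q_H/Q_C = T_H/T_C, so Q_H = Q_C·T_H/T_C = 2530 × 304.00/159.15 = 4833 J.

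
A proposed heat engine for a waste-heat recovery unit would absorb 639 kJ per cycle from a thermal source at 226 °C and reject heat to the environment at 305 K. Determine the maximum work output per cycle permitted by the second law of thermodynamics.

T_H = 226 °C → 226 + 273.15 = 499.15 K.
The upper bound on efficiency is η_max = 1 − T_C/T_H = 1 − 305.00/499.15 = 0.3890.
W_max = η_max · Q_H = 0.3890 × 639 = 248.5 kJ.

W_max ≈ 248.5 kJ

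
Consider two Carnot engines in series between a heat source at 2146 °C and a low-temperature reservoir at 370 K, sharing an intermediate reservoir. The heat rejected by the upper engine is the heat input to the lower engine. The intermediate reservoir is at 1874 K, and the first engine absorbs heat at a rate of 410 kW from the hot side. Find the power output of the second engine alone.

T_H = 2146 °C → 2146 + 273.15 = 2419.15 K.
Heat entering the second stage: Q_m = Q_H·(T_m/T_H) = 410 × 1874.00/2419.15 = 318 kW.
Second-stage efficiency η₂ = 1 − T_C/T_m = 1 − 370.00/1874.00 = 0.8026, so W₂ = η₂·Q_m = 255 kW.

Ẇ₂ ≈ 255 kW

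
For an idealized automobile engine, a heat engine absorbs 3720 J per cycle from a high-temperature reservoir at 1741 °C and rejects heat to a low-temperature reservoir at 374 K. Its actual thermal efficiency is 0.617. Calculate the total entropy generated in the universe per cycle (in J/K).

ΔS_univ ≈ 1.96 J/K

T_H = 1741 °C → 1741 + 273.15 = 2014.15 K.
W = η·Q_H = 0.617 × 3720 = 2295 J, so Q_C = Q_H − W = 1425 J.
The hot reservoir loses entropy Q_H/T_H = 3720/2014.15 = 1.847 J/K; the cold reservoir gains Q_C/T_C = 1425/374.00 = 3.810 J/K.
ΔS_univ = −Q_H/T_H + Q_C/T_C = 1.96 J/K (> 0, since η = 0.617 < η_Carnot = 0.814).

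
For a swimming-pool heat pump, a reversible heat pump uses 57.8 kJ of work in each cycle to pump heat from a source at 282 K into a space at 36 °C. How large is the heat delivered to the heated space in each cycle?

Q_H ≈ 658 kJ

T_H = 36 °C → 36 + 273.15 = 309.15 K.
For a reversible heat pump, COP_HP = T_H/(T_H − T_C) = 309.15/27.15 = 11.3867.
Q_H = COP_HP · W = 11.3867 × 57.8 = 658 kJ.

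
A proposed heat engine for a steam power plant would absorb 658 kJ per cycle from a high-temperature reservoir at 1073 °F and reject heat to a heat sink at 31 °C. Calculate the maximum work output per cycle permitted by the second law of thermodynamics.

W_max ≈ 423.0 kJ

T_H = 1073 °F → (1073 − 32) × 5/9 = 578.33 °C = 851.48 K.
T_C = 31 °C → 31 + 273.15 = 304.15 K.
The second-law ceiling is the Carnot efficiency, η_max = 1 − T_C/T_H = 1 − 304.15/851.48 = 0.6428.
W_max = η_max · Q_H = 0.6428 × 658 = 423.0 kJ.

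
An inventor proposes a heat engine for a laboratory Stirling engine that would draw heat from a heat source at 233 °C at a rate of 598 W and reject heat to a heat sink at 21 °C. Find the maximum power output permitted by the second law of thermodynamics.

Ẇ_max ≈ 250.5 W

T_H = 233 °C → 233 + 273.15 = 506.15 K.
T_C = 21 °C → 21 + 273.15 = 294.15 K.
By the Carnot theorem, η_max = 1 − T_C/T_H = 1 − 294.15/506.15 = 0.4188.
W_max = η_max · Q_H = 0.4188 × 598 = 250.5 W.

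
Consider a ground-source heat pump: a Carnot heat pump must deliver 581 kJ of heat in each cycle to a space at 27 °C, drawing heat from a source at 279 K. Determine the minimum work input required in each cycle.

W_in ≈ 40.94 kJ

T_H = 27 °C → 27 + 273.15 = 300.15 K.
For a reversible heat pump, COP_HP = T_H/(T_H − T_C) = 300.15/21.15 = 14.1915.
W = Q_H/COP_HP = 581/14.1915 = 40.94 kJ.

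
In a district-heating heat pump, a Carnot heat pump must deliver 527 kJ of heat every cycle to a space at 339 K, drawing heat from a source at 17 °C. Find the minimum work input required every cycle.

T_C = 17 °C → 17 + 273.15 = 290.15 K.
For a reversible heat pump, COP_HP = T_H/(T_H − T_C) = 339.00/48.85 = 6.9396.
W = Q_H/COP_HP = 527/6.9396 = 75.9 kJ.

W_in ≈ 75.9 kJ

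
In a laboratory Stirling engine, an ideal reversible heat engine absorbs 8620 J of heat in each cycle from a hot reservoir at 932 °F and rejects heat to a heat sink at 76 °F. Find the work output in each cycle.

W ≈ 5300 J

T_H = 932 °F → (932 − 32) × 5/9 = 500.00 °C = 773.15 K.
T_C = 76 °F → (76 − 32) × 5/9 = 24.44 °C = 297.59 K.
Since the cycle is reversible, η = 1 − T_C/T_H = 1 − 297.59/773.15 = 0.6151.
W = η·Q_H = 0.6151 × 8620 = 5300 J.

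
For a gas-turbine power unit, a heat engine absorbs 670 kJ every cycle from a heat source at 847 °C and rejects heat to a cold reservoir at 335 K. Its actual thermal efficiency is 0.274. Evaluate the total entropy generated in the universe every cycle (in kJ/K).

T_H = 847 °C → 847 + 273.15 = 1120.15 K.
W = η·Q_H = 0.274 × 670 = 183.6 kJ, so Q_C = Q_H − W = 486.4 kJ.
Reservoir entropy changes: ΔS_H = −Q_H/T_H = −670/1120.15 = -0.5981 kJ/K and ΔS_C = +Q_C/T_C = 486.4/335.00 = 1.452 kJ/K.
ΔS_univ = −Q_H/T_H + Q_C/T_C = 0.8539 kJ/K (> 0, since η = 0.274 < η_Carnot = 0.701).

ΔS_univ ≈ 0.8539 kJ/K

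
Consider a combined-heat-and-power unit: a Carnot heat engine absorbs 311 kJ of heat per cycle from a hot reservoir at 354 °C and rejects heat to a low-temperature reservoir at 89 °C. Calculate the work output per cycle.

W ≈ 131 kJ

T_H = 354 °C → 354 + 273.15 = 627.15 K.
T_C = 89 °C → 89 + 273.15 = 362.15 K.
For a reversible engine, η = 1 − T_C/T_H = 1 − 362.15/627.15 = 0.4225.
W = η·Q_H = 0.4225 × 311 = 131 kJ.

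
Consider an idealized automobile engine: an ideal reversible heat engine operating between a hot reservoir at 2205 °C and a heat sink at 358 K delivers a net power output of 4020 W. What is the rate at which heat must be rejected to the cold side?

Q̇_C ≈ 679 W

T_H = 2205 °C → 2205 + 273.15 = 2478.15 K.
η_rev = 1 − T_C/T_H = 1 − 358.00/2478.15 = 0.8555.
Since Q_C/Q_H = T_C/T_H and Q_H = W/η, Q_C = W·T_C/(T_H − T_C) = 4020 × 358.00/2120.15 = 679 W.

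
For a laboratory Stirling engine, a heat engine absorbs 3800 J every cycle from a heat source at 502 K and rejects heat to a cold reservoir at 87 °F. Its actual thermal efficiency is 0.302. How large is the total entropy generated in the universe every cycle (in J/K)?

ΔS_univ ≈ 1.16 J/K

T_C = 87 °F → (87 − 32) × 5/9 = 30.56 °C = 303.71 K.
W = η·Q_H = 0.302 × 3800 = 1148 J, so Q_C = Q_H − W = 2652 J.
Reservoir entropy changes: ΔS_H = −Q_H/T_H = −3800/502.00 = -7.570 J/K and ΔS_C = +Q_C/T_C = 2652/303.71 = 8.733 J/K.
ΔS_univ = −Q_H/T_H + Q_C/T_C = 1.16 J/K (> 0, since η = 0.302 < η_Carnot = 0.395).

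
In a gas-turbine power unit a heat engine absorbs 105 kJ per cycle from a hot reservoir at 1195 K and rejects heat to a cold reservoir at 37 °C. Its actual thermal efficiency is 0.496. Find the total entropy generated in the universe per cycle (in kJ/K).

T_C = 37 °C → 37 + 273.15 = 310.15 K.
W = η·Q_H = 0.496 × 105 = 52.08 kJ, so Q_C = Q_H − W = 52.92 kJ.
Entropy balance on the reservoirs: −Q_H/T_H = -0.08787 kJ/K, +Q_C/T_C = 0.1706 kJ/K.
ΔS_univ = −Q_H/T_H + Q_C/T_C = 0.0828 kJ/K (> 0, since η = 0.496 < η_Carnot = 0.740).

ΔS_univ ≈ 0.0828 kJ/K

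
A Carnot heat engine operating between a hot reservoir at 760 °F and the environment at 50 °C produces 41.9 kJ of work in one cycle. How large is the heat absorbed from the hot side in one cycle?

T_H = 760 °F → (760 − 32) × 5/9 = 404.44 °C = 677.59 K.
T_C = 50 °C → 50 + 273.15 = 323.15 K.
For a reversible engine, η = 1 − T_C/T_H = 1 − 323.15/677.59 = 0.5231.
Q_H = W/η = 41.9/0.5231 = 80.1 kJ.

Q_H ≈ 80.1 kJ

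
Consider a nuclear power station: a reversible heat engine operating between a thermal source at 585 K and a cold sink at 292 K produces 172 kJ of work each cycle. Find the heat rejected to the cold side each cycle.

The Carnot efficiency is η = 1 − T_C/T_H = 1 − 292.00/585.00 = 0.5009.
Since Q_C/Q_H = T_C/T_H and Q_H = W/η, Q_C = W·T_C/(T_H − T_C) = 172 × 292.00/293.00 = 171 kJ.

Q_C ≈ 171 kJ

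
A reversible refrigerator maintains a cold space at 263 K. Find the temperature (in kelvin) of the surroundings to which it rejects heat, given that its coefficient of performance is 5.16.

COP_R = T_C/(T_H − T_C) ⇒ T_H = T_C·(1 + 1/COP_R) = 263.00 × (1 + 1/5.16) = 314 K.

T_H ≈ 314 K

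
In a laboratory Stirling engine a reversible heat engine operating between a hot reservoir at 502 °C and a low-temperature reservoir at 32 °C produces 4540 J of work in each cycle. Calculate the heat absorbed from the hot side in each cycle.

T_H = 502 °C → 502 + 273.15 = 775.15 K.
T_C = 32 °C → 32 + 273.15 = 305.15 K.
Carnot efficiency: η = 1 − T_C/T_H = 1 − 305.15/775.15 = 0.6063.
Q_H = W/η = 4540/0.6063 = 7488 J.

Q_H ≈ 7488 J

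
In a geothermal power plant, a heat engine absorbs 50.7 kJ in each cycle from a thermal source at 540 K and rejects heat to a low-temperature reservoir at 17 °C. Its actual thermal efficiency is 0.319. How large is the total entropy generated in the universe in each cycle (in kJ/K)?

T_C = 17 °C → 17 + 273.15 = 290.15 K.
W = η·Q_H = 0.319 × 50.7 = 16.17 kJ, so Q_C = Q_H − W = 34.53 kJ.
Entropy balance on the reservoirs: −Q_H/T_H = -0.09389 kJ/K, +Q_C/T_C = 0.1190 kJ/K.
ΔS_univ = −Q_H/T_H + Q_C/T_C = 0.02511 kJ/K (> 0, since η = 0.319 < η_Carnot = 0.463).

ΔS_univ ≈ 0.02511 kJ/K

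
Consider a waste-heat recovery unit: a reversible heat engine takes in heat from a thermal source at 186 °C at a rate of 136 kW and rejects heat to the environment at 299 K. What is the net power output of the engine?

Ẇ ≈ 47.4 kW

T_H = 186 °C → 186 + 273.15 = 459.15 K.
η_rev = 1 − T_C/T_H = 1 − 299.00/459.15 = 0.3488.
W = η·Q_H = 0.3488 × 136 = 47.4 kW.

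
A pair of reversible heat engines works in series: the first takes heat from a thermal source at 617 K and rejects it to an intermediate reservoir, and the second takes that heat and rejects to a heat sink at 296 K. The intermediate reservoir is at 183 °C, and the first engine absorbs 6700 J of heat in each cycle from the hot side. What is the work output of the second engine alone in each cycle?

T_m = 183 °C → 183 + 273.15 = 456.15 K.
Heat entering the second stage: Q_m = Q_H·(T_m/T_H) = 6700 × 456.15/617.00 = 4950 J.
Second-stage efficiency η₂ = 1 − T_C/T_m = 1 − 296.00/456.15 = 0.3511, so W₂ = η₂·Q_m = 1740 J.

W₂ ≈ 1740 J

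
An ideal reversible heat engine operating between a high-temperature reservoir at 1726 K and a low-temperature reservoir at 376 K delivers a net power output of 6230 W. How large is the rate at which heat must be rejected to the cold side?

Q̇_C ≈ 1740 W

For a reversible engine, η = 1 − T_C/T_H = 1 − 376.00/1726.00 = 0.7822.
Since Q_C/Q_H = T_C/T_H and Q_H = W/η, Q_C = W·T_C/(T_H − T_C) = 6230 × 376.00/1350.00 = 1740 W.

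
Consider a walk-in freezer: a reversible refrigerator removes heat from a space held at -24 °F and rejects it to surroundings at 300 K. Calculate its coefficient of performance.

COP_R ≈ 4.18

T_C = -24 °F → (-24 − 32) × 5/9 = -31.11 °C = 242.04 K.
For a reversible refrigerator, COP_R = T_C/(T_H − T_C) = 242.04/(300.00 − 242.04) = 4.18.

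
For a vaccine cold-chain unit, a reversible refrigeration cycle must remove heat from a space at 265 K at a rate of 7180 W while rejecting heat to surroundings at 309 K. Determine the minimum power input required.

The reversible coefficient of performance is COP_R = T_C/(T_H − T_C) = 265.00/44.00 = 6.0227.
W = Q_C/COP_R = 7180/6.0227 = 1190 W.

Ẇ_in ≈ 1190 W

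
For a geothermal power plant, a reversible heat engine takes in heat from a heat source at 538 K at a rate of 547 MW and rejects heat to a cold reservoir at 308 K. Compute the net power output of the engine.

η_rev = 1 − T_C/T_H = 1 − 308.00/538.00 = 0.4275.
W = η·Q_H = 0.4275 × 547 = 234 MW.

Ẇ ≈ 234 MW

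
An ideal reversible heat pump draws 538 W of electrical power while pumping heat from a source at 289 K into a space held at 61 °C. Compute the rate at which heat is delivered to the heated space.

Q̇_H ≈ 3982 W

T_H = 61 °C → 61 + 273.15 = 334.15 K.
COP_HP = T_H/(T_H − T_C) = 334.15/45.15 = 7.4009.
Q_H = COP_HP · W = 7.4009 × 538 = 3982 W.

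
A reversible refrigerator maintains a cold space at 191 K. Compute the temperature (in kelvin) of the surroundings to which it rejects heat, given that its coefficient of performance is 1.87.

COP_R = T_C/(T_H − T_C) ⇒ T_H = T_C·(1 + 1/COP_R) = 191.00 × (1 + 1/1.87) = 293 K.

T_H ≈ 293 K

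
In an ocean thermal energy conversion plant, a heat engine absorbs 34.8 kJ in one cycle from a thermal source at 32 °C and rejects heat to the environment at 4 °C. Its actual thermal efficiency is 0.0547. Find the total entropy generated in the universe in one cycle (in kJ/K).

T_H = 32 °C → 32 + 273.15 = 305.15 K.
T_C = 4 °C → 4 + 273.15 = 277.15 K.
W = η·Q_H = 0.0547 × 34.8 = 1.904 kJ, so Q_C = Q_H − W = 32.90 kJ.
Reservoir entropy changes: ΔS_H = −Q_H/T_H = −34.8/305.15 = -0.1140 kJ/K and ΔS_C = +Q_C/T_C = 32.90/277.15 = 0.1187 kJ/K.
ΔS_univ = −Q_H/T_H + Q_C/T_C = 0.00465 kJ/K (> 0, since η = 0.0547 < η_Carnot = 0.092).

ΔS_univ ≈ 0.00465 kJ/K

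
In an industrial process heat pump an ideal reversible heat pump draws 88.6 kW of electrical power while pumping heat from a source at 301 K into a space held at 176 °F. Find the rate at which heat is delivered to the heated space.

T_H = 176 °F → (176 − 32) × 5/9 = 80.00 °C = 353.15 K.
For a reversible heat pump, COP_HP = T_H/(T_H − T_C) = 353.15/52.15 = 6.7718.
Q_H = COP_HP · W = 6.7718 × 88.6 = 600.0 kW.

Q̇_H ≈ 600.0 kW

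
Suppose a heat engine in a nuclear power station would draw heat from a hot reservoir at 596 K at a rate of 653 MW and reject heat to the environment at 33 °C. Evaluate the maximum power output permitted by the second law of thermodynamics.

Ẇ_max ≈ 318 MW

T_C = 33 °C → 33 + 273.15 = 306.15 K.
By the Carnot theorem, η_max = 1 − T_C/T_H = 1 − 306.15/596.00 = 0.4863.
W_max = η_max · Q_H = 0.4863 × 653 = 318 MW.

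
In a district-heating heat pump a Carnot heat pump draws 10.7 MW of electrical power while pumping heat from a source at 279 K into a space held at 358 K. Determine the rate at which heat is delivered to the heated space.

Reversible heating COP: COP_HP = T_H/(T_H − T_C) = 358.00/79.00 = 4.5316.
Q_H = COP_HP · W = 4.5316 × 10.7 = 48.5 MW.

Q̇_H ≈ 48.5 MW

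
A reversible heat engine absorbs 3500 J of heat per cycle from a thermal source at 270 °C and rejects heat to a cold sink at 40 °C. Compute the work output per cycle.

T_H = 270 °C → 270 + 273.15 = 543.15 K.
T_C = 40 °C → 40 + 273.15 = 313.15 K.
Since the cycle is reversible, η = 1 − T_C/T_H = 1 − 313.15/543.15 = 0.4235.
W = η·Q_H = 0.4235 × 3500 = 1480 J.

W ≈ 1480 J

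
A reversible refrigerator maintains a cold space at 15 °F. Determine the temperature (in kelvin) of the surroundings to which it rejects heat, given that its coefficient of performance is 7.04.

T_H ≈ 301 K

T_C = 15 °F → (15 − 32) × 5/9 = -9.44 °C = 263.71 K.
COP_R = T_C/(T_H − T_C) ⇒ T_H = T_C·(1 + 1/COP_R) = 263.71 × (1 + 1/7.04) = 301 K.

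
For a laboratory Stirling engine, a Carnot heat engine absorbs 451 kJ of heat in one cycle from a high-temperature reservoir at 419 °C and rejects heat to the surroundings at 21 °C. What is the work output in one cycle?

T_H = 419 °C → 419 + 273.15 = 692.15 K.
T_C = 21 °C → 21 + 273.15 = 294.15 K.
The Carnot efficiency is η = 1 − T_C/T_H = 1 − 294.15/692.15 = 0.5750.
W = η·Q_H = 0.5750 × 451 = 259.3 kJ.

W ≈ 259.3 kJ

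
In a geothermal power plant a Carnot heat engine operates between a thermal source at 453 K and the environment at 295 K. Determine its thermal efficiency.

η ≈ 0.349

For a reversible engine, η = 1 − T_C/T_H = 1 − 295.00/453.00 = 0.349.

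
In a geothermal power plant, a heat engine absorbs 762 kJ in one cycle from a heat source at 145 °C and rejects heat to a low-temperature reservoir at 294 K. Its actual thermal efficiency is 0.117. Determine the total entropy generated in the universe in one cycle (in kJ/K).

ΔS_univ ≈ 0.4663 kJ/K

T_H = 145 °C → 145 + 273.15 = 418.15 K.
W = η·Q_H = 0.117 × 762 = 89.15 kJ, so Q_C = Q_H − W = 672.8 kJ.
Entropy balance on the reservoirs: −Q_H/T_H = -1.822 kJ/K, +Q_C/T_C = 2.289 kJ/K.
ΔS_univ = −Q_H/T_H + Q_C/T_C = 0.4663 kJ/K (> 0, since η = 0.117 < η_Carnot = 0.297).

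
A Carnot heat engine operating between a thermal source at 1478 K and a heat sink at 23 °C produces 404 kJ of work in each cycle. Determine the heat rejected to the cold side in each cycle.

Q_C ≈ 101.2 kJ

T_C = 23 °C → 23 + 273.15 = 296.15 K.
For a reversible engine, η = 1 − T_C/T_H = 1 − 296.15/1478.00 = 0.7996.
Since Q_C/Q_H = T_C/T_H and Q_H = W/η, Q_C = W·T_C/(T_H − T_C) = 404 × 296.15/1181.85 = 101.2 kJ.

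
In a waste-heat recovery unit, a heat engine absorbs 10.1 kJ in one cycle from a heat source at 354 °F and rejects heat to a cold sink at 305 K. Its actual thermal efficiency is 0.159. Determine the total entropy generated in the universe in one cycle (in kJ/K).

T_H = 354 °F → (354 − 32) × 5/9 = 178.89 °C = 452.04 K.
W = η·Q_H = 0.159 × 10.1 = 1.606 kJ, so Q_C = Q_H − W = 8.494 kJ.
Entropy balance on the reservoirs: −Q_H/T_H = -0.02234 kJ/K, +Q_C/T_C = 0.02785 kJ/K.
ΔS_univ = −Q_H/T_H + Q_C/T_C = 0.00551 kJ/K (> 0, since η = 0.159 < η_Carnot = 0.325).

ΔS_univ ≈ 0.00551 kJ/K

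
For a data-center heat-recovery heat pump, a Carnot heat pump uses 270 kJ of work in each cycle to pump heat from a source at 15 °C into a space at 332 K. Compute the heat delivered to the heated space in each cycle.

T_C = 15 °C → 15 + 273.15 = 288.15 K.
COP_HP = T_H/(T_H − T_C) = 332.00/43.85 = 7.5713.
Q_H = COP_HP · W = 7.5713 × 270 = 2044 kJ.

Q_H ≈ 2044 kJ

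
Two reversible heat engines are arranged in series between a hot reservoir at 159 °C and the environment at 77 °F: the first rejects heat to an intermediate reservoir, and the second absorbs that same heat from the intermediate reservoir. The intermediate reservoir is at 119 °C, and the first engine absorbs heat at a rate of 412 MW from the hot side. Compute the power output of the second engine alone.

T_H = 159 °C → 159 + 273.15 = 432.15 K.
T_C = 77 °F → (77 − 32) × 5/9 = 25.00 °C = 298.15 K.
T_m = 119 °C → 119 + 273.15 = 392.15 K.
Heat entering the second stage: Q_m = Q_H·(T_m/T_H) = 412 × 392.15/432.15 = 374 MW.
Second-stage efficiency η₂ = 1 − T_C/T_m = 1 − 298.15/392.15 = 0.2397, so W₂ = η₂·Q_m = 89.6 MW.

Ẇ₂ ≈ 89.6 MW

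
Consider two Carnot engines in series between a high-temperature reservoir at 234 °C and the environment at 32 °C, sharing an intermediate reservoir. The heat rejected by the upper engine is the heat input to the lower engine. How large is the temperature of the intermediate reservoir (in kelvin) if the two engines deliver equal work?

T_H = 234 °C → 234 + 273.15 = 507.15 K.
T_C = 32 °C → 32 + 273.15 = 305.15 K.
For reversible stages Q_m = Q_H·(T_m/T_H). Setting W₁ = Q_H(1 − T_m/T_H) equal to W₂ = Q_m(1 − T_C/T_m) = Q_H·(T_m − T_C)/T_H gives T_H − T_m = T_m − T_C, so T_m = (T_H + T_C)/2 = (507.15 + 305.15)/2 = 406 K.

T_m ≈ 406 K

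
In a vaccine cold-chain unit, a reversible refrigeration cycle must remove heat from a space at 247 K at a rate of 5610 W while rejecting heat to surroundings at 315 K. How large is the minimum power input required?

For a reversible refrigerator, COP_R = T_C/(T_H − T_C) = 247.00/68.00 = 3.6324.
W = Q_C/COP_R = 5610/3.6324 = 1540 W.

Ẇ_in ≈ 1540 W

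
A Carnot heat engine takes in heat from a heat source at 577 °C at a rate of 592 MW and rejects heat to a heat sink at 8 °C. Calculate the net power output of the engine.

T_H = 577 °C → 577 + 273.15 = 850.15 K.
T_C = 8 °C → 8 + 273.15 = 281.15 K.
For a reversible engine, η = 1 − T_C/T_H = 1 − 281.15/850.15 = 0.6693.
W = η·Q_H = 0.6693 × 592 = 396.2 MW.

Ẇ ≈ 396.2 MW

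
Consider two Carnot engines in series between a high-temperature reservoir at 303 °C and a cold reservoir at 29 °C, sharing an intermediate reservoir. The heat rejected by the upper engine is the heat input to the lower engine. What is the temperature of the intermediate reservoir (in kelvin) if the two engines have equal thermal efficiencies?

T_H = 303 °C → 303 + 273.15 = 576.15 K.
T_C = 29 °C → 29 + 273.15 = 302.15 K.
Equal efficiencies require 1 − T_m/T_H = 1 − T_C/T_m, i.e. T_m/T_H = T_C/T_m, so T_m = √(T_H·T_C) = √(576.15 × 302.15) = 417 K.

T_m ≈ 417 K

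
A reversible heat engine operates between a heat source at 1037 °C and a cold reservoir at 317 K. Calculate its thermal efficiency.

η ≈ 0.758

T_H = 1037 °C → 1037 + 273.15 = 1310.15 K.
Since the cycle is reversible, η = 1 − T_C/T_H = 1 − 317.00/1310.15 = 0.758.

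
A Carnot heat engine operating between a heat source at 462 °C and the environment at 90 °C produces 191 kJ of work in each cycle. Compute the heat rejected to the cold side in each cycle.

T_H = 462 °C → 462 + 273.15 = 735.15 K.
T_C = 90 °C → 90 + 273.15 = 363.15 K.
For a reversible engine, η = 1 − T_C/T_H = 1 − 363.15/735.15 = 0.5060.
Since Q_C/Q_H = T_C/T_H and Q_H = W/η, Q_C = W·T_C/(T_H − T_C) = 191 × 363.15/372.00 = 186 kJ.

Q_C ≈ 186 kJ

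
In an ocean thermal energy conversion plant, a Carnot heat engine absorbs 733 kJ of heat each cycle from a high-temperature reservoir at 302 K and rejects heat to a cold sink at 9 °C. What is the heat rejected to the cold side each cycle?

Q_C ≈ 685 kJ

T_C = 9 °C → 9 + 273.15 = 282.15 K.
For a reversible engine, η = 1 − T_C/T_H = 1 − 282.15/302.00 = 0.0657.
For a reversible cycle Q_C/Q_H = T_C/T_H, so Q_C = 733 × 282.15/302.00 = 685 kJ.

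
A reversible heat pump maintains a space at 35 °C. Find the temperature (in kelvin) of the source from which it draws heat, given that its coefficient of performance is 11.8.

T_C ≈ 282.0 K

T_H = 35 °C → 35 + 273.15 = 308.15 K.
COP_HP = T_H/(T_H − T_C) ⇒ T_C = T_H·(COP_HP − 1)/COP_HP = 308.15 × (11.8 − 1)/11.8 = 282.0 K.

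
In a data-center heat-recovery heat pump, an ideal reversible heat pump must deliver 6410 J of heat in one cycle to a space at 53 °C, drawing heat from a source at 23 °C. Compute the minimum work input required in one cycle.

W_in ≈ 590 J

T_H = 53 °C → 53 + 273.15 = 326.15 K.
T_C = 23 °C → 23 + 273.15 = 296.15 K.
For a reversible heat pump, COP_HP = T_H/(T_H − T_C) = 326.15/30.00 = 10.8717.
W = Q_H/COP_HP = 6410/10.8717 = 590 J.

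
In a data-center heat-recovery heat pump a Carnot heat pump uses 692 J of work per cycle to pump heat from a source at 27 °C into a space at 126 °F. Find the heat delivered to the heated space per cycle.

T_H = 126 °F → (126 − 32) × 5/9 = 52.22 °C = 325.37 K.
T_C = 27 °C → 27 + 273.15 = 300.15 K.
For a reversible heat pump, COP_HP = T_H/(T_H − T_C) = 325.37/25.22 = 12.9002.
Q_H = COP_HP · W = 12.9002 × 692 = 8927 J.

Q_H ≈ 8927 J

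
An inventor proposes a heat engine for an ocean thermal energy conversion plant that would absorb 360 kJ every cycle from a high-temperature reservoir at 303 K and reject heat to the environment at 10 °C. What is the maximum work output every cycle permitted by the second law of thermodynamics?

W_max ≈ 23.6 kJ

T_C = 10 °C → 10 + 273.15 = 283.15 K.
The second-law ceiling is the Carnot efficiency, η_max = 1 − T_C/T_H = 1 − 283.15/303.00 = 0.0655.
W_max = η_max · Q_H = 0.0655 × 360 = 23.6 kJ.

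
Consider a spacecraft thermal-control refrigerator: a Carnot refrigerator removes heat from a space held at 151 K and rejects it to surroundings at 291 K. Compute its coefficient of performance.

The reversible coefficient of performance is COP_R = T_C/(T_H − T_C) = 151.00/(291.00 − 151.00) = 1.08.

COP_R ≈ 1.08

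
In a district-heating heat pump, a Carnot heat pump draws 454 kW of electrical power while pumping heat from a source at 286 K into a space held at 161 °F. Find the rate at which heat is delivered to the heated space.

Q̇_H ≈ 2662 kW

T_H = 161 °F → (161 − 32) × 5/9 = 71.67 °C = 344.82 K.
For a reversible heat pump, COP_HP = T_H/(T_H − T_C) = 344.82/58.82 = 5.8626.
Q_H = COP_HP · W = 5.8626 × 454 = 2662 kW.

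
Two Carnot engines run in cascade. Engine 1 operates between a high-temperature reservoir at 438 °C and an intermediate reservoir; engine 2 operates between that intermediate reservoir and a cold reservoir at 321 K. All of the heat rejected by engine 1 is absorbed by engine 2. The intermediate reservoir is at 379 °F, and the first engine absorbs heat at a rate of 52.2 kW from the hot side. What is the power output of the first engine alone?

T_H = 438 °C → 438 + 273.15 = 711.15 K.
T_m = 379 °F → (379 − 32) × 5/9 = 192.78 °C = 465.93 K.
First-stage efficiency η₁ = 1 − T_m/T_H = 1 − 465.93/711.15 = 0.3448.
W₁ = η₁·Q_H = 0.3448 × 52.2 = 18.00 kW.

Ẇ₁ ≈ 18.00 kW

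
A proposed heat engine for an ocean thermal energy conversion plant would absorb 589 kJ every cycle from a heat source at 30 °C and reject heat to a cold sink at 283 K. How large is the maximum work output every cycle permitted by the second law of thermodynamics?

W_max ≈ 39.2 kJ

T_H = 30 °C → 30 + 273.15 = 303.15 K.
The second-law ceiling is the Carnot efficiency, η_max = 1 − T_C/T_H = 1 − 283.00/303.15 = 0.0665.
W_max = η_max · Q_H = 0.0665 × 589 = 39.2 kJ.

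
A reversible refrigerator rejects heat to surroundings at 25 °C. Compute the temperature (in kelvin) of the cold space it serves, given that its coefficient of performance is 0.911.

T_H = 25 °C → 25 + 273.15 = 298.15 K.
COP_R = T_C/(T_H − T_C) ⇒ T_C = T_H·COP_R/(1 + COP_R) = 298.15 × 0.911/(1 + 0.911) = 142 K.

T_C ≈ 142 K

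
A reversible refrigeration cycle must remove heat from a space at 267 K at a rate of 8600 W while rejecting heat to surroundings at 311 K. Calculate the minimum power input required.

Ẇ_in ≈ 1417 W

The reversible coefficient of performance is COP_R = T_C/(T_H − T_C) = 267.00/44.00 = 6.0682.
W = Q_C/COP_R = 8600/6.0682 = 1417 W.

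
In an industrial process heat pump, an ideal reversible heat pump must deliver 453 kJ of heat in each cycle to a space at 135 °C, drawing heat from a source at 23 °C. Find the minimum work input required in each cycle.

T_H = 135 °C → 135 + 273.15 = 408.15 K.
T_C = 23 °C → 23 + 273.15 = 296.15 K.
Reversible heating COP: COP_HP = T_H/(T_H − T_C) = 408.15/112.00 = 3.6442.
W = Q_H/COP_HP = 453/3.6442 = 124 kJ.

W_in ≈ 124 kJ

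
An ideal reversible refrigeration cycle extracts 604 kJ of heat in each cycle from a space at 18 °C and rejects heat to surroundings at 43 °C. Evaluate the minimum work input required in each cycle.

W_in ≈ 51.9 kJ

T_H = 43 °C → 43 + 273.15 = 316.15 K.
T_C = 18 °C → 18 + 273.15 = 291.15 K.
COP_R = T_C/(T_H − T_C) = 291.15/25.00 = 11.6460.
W = Q_C/COP_R = 604/11.6460 = 51.9 kJ.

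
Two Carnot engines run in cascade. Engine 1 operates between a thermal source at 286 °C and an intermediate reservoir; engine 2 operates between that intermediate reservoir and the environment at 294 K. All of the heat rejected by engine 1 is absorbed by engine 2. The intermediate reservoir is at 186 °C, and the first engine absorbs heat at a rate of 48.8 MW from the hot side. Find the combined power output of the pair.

Ẇ_total ≈ 23.1 MW

T_H = 286 °C → 286 + 273.15 = 559.15 K.
Two reversible stages in series are equivalent to a single Carnot engine between T_H and T_C, so η_total = 1 − T_C/T_H = 1 − 294.00/559.15 = 0.4742.
W_total = η_total · Q_H = 0.4742 × 48.8 = 23.1 MW.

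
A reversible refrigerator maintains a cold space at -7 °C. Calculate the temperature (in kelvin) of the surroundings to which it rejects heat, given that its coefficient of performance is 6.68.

T_H ≈ 306 K

T_C = -7 °C → -7 + 273.15 = 266.15 K.
COP_R = T_C/(T_H − T_C) ⇒ T_H = T_C·(1 + 1/COP_R) = 266.15 × (1 + 1/6.68) = 306 K.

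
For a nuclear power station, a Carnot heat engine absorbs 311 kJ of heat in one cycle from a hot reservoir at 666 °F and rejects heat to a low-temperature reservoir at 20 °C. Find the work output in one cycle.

W ≈ 165 kJ

T_H = 666 °F → (666 − 32) × 5/9 = 352.22 °C = 625.37 K.
T_C = 20 °C → 20 + 273.15 = 293.15 K.
For a reversible engine, η = 1 − T_C/T_H = 1 − 293.15/625.37 = 0.5312.
W = η·Q_H = 0.5312 × 311 = 165 kJ.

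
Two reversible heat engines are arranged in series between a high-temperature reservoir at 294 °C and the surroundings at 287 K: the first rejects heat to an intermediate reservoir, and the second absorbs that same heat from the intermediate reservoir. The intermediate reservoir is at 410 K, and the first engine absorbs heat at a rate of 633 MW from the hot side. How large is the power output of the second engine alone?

Ẇ₂ ≈ 137 MW

T_H = 294 °C → 294 + 273.15 = 567.15 K.
Heat entering the second stage: Q_m = Q_H·(T_m/T_H) = 633 × 410.00/567.15 = 458 MW.
Second-stage efficiency η₂ = 1 − T_C/T_m = 1 − 287.00/410.00 = 0.3000, so W₂ = η₂·Q_m = 137 MW.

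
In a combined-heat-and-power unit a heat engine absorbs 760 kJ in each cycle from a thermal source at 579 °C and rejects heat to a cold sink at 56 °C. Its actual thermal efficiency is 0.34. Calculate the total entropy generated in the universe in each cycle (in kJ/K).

T_H = 579 °C → 579 + 273.15 = 852.15 K.
T_C = 56 °C → 56 + 273.15 = 329.15 K.
W = η·Q_H = 0.34 × 760 = 258.4 kJ, so Q_C = Q_H − W = 501.6 kJ.
Reservoir entropy changes: ΔS_H = −Q_H/T_H = −760/852.15 = -0.8919 kJ/K and ΔS_C = +Q_C/T_C = 501.6/329.15 = 1.524 kJ/K.
ΔS_univ = −Q_H/T_H + Q_C/T_C = 0.632 kJ/K (> 0, since η = 0.34 < η_Carnot = 0.614).

ΔS_univ ≈ 0.632 kJ/K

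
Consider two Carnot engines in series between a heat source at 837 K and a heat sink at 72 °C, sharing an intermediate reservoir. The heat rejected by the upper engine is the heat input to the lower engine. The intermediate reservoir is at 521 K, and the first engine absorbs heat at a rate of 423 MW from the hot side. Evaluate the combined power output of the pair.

T_C = 72 °C → 72 + 273.15 = 345.15 K.
Two reversible stages in series are equivalent to a single Carnot engine between T_H and T_C, so η_total = 1 − T_C/T_H = 1 − 345.15/837.00 = 0.5876.
W_total = η_total · Q_H = 0.5876 × 423 = 249 MW.

Ẇ_total ≈ 249 MW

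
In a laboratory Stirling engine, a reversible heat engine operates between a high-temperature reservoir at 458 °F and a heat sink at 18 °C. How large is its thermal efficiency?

T_H = 458 °F → (458 − 32) × 5/9 = 236.67 °C = 509.82 K.
T_C = 18 °C → 18 + 273.15 = 291.15 K.
For a reversible engine, η = 1 − T_C/T_H = 1 − 291.15/509.82 = 0.429.

η ≈ 0.429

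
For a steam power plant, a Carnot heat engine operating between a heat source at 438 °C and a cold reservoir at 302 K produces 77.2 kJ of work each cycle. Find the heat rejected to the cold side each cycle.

Q_C ≈ 56.98 kJ

T_H = 438 °C → 438 + 273.15 = 711.15 K.
The Carnot efficiency is η = 1 − T_C/T_H = 1 − 302.00/711.15 = 0.5753.
Since Q_C/Q_H = T_C/T_H and Q_H = W/η, Q_C = W·T_C/(T_H − T_C) = 77.2 × 302.00/409.15 = 56.98 kJ.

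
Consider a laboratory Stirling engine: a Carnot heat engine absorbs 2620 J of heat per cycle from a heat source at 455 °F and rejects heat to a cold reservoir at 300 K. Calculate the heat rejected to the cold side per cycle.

Q_C ≈ 1547 J

T_H = 455 °F → (455 − 32) × 5/9 = 235.00 °C = 508.15 K.
Since the cycle is reversible, η = 1 − T_C/T_H = 1 − 300.00/508.15 = 0.4096.
For a reversible cycle Q_C/Q_H = T_C/T_H, so Q_C = 2620 × 300.00/508.15 = 1547 J.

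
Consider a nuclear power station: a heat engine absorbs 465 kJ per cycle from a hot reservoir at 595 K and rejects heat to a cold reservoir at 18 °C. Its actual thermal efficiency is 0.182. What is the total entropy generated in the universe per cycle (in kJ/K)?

T_C = 18 °C → 18 + 273.15 = 291.15 K.
W = η·Q_H = 0.182 × 465 = 84.63 kJ, so Q_C = Q_H − W = 380.4 kJ.
The hot reservoir loses entropy Q_H/T_H = 465/595.00 = 0.7815 kJ/K; the cold reservoir gains Q_C/T_C = 380.4/291.15 = 1.306 kJ/K.
ΔS_univ = −Q_H/T_H + Q_C/T_C = 0.5249 kJ/K (> 0, since η = 0.182 < η_Carnot = 0.511).

ΔS_univ ≈ 0.5249 kJ/K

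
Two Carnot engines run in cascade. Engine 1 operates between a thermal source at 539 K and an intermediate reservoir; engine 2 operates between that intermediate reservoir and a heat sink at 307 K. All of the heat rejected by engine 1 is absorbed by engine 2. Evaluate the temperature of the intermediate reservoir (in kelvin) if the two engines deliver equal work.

For reversible stages Q_m = Q_H·(T_m/T_H). Setting W₁ = Q_H(1 − T_m/T_H) equal to W₂ = Q_m(1 − T_C/T_m) = Q_H·(T_m − T_C)/T_H gives T_H − T_m = T_m − T_C, so T_m = (T_H + T_C)/2 = (539.00 + 307.00)/2 = 423.0 K.

T_m ≈ 423.0 K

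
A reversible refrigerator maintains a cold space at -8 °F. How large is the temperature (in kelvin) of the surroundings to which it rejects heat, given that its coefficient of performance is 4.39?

T_C = -8 °F → (-8 − 32) × 5/9 = -22.22 °C = 250.93 K.
COP_R = T_C/(T_H − T_C) ⇒ T_H = T_C·(1 + 1/COP_R) = 250.93 × (1 + 1/4.39) = 308 K.

T_H ≈ 308 K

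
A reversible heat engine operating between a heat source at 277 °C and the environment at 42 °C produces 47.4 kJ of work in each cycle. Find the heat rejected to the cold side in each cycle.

T_H = 277 °C → 277 + 273.15 = 550.15 K.
T_C = 42 °C → 42 + 273.15 = 315.15 K.
The Carnot efficiency is η = 1 − T_C/T_H = 1 − 315.15/550.15 = 0.4272.
Since Q_C/Q_H = T_C/T_H and Q_H = W/η, Q_C = W·T_C/(T_H − T_C) = 47.4 × 315.15/235.00 = 63.6 kJ.

Q_C ≈ 63.6 kJ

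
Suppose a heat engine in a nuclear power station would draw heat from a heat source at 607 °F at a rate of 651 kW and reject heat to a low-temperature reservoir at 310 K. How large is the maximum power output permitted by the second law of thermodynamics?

Ẇ_max ≈ 310 kW

T_H = 607 °F → (607 − 32) × 5/9 = 319.44 °C = 592.59 K.
No engine can exceed the Carnot limit: η_max = 1 − T_C/T_H = 1 − 310.00/592.59 = 0.4769.
W_max = η_max · Q_H = 0.4769 × 651 = 310 kW.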